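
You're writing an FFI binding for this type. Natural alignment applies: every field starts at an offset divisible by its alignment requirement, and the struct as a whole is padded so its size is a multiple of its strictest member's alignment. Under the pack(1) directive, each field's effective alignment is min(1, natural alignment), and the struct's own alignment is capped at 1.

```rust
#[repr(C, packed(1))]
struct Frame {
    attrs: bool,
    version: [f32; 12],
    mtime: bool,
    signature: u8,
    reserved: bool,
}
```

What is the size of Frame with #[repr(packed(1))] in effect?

52

0..1  attrs  (1B, 1-aligned)
1..49  version  (48B, 1-aligned)
49..50  mtime  (1B, 1-aligned)
50..51  signature  (1B, 1-aligned)
51..52  reserved  (1B, 1-aligned)
sizeof = 52, alignof = 1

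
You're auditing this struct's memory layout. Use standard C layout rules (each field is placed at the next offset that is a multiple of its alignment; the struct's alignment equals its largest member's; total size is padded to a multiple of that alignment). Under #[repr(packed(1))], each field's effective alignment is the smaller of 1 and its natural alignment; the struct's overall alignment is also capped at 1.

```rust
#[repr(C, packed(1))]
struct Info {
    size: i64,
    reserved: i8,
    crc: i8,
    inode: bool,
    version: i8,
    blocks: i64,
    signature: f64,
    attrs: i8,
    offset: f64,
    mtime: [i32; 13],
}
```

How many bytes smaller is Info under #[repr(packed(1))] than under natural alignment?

natural layout:
  0..8  size  (8B, 8-aligned)
  8..9  reserved  (1B, 1-aligned)
  9..10  crc  (1B, 1-aligned)
  10..11  inode  (1B, 1-aligned)
  11..12  version  (1B, 1-aligned)
  12..16  -- padding (4B)
  16..24  blocks  (8B, 8-aligned)
  24..32  signature  (8B, 8-aligned)
  32..33  attrs  (1B, 1-aligned)
  33..40  -- padding (7B)
  40..48  offset  (8B, 8-aligned)
  48..100  mtime  (52B, 4-aligned)
  100..104  -- tail padding (4B)
  sizeof = 104, alignof = 8
packed(1) layout:
  0..8  size  (8B, 1-aligned)
  8..9  reserved  (1B, 1-aligned)
  9..10  crc  (1B, 1-aligned)
  10..11  inode  (1B, 1-aligned)
  11..12  version  (1B, 1-aligned)
  12..20  blocks  (8B, 1-aligned)
  20..28  signature  (8B, 1-aligned)
  28..29  attrs  (1B, 1-aligned)
  29..37  offset  (8B, 1-aligned)
  37..89  mtime  (52B, 1-aligned)
  sizeof = 89, alignof = 1
104 − 89 = 15

15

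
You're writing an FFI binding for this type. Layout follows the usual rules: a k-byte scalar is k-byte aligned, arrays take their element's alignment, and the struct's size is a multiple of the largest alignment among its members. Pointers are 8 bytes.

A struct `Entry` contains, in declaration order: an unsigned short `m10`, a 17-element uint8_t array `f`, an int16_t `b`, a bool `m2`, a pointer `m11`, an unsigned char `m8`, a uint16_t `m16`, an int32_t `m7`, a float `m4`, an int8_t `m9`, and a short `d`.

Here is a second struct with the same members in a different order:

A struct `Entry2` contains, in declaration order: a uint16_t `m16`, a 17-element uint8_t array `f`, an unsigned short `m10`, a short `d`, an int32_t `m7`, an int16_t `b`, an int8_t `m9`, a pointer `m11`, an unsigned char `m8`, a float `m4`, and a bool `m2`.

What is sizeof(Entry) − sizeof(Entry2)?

-8

@0: m10 [2B, align 2] → 2
@2: f [17B, align 1] → 19
+1 pad (align 2)
@20: b [2B, align 2] → 22
@22: m2 [1B, align 1] → 23
+1 pad (align 8)
@24: m11 [8B, align 8] → 32
@32: m8 [1B, align 1] → 33
+1 pad (align 2)
@34: m16 [2B, align 2] → 36
@36: m7 [4B, align 4] → 40
@40: m4 [4B, align 4] → 44
@44: m9 [1B, align 1] → 45
+1 pad (align 2)
@46: d [2B, align 2] → 48
size 48, align 8
— Entry2 —
@0: m16 [2B, align 2] → 2
@2: f [17B, align 1] → 19
+1 pad (align 2)
@20: m10 [2B, align 2] → 22
@22: d [2B, align 2] → 24
@24: m7 [4B, align 4] → 28
@28: b [2B, align 2] → 30
@30: m9 [1B, align 1] → 31
+1 pad (align 8)
@32: m11 [8B, align 8] → 40
@40: m8 [1B, align 1] → 41
+3 pad (align 4)
@44: m4 [4B, align 4] → 48
@48: m2 [1B, align 1] → 49
+7 tail pad (align 8)
size 56, align 8
48 − 56 = -8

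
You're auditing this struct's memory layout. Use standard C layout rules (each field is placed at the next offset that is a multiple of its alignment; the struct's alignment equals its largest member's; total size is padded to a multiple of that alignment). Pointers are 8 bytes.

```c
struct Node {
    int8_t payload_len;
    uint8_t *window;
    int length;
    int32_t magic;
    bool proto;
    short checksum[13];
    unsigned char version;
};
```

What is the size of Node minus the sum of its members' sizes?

0..1  payload_len  (1B, 1-aligned)
1..8  -- padding (7B)
8..16  window  (8B, 8-aligned)
16..20  length  (4B, 4-aligned)
20..24  magic  (4B, 4-aligned)
24..25  proto  (1B, 1-aligned)
25..26  -- padding (1B)
26..52  checksum  (26B, 2-aligned)
52..53  version  (1B, 1-aligned)
53..56  -- tail padding (3B)
sizeof = 56, alignof = 8
data bytes 45, size 56 → padding 11

11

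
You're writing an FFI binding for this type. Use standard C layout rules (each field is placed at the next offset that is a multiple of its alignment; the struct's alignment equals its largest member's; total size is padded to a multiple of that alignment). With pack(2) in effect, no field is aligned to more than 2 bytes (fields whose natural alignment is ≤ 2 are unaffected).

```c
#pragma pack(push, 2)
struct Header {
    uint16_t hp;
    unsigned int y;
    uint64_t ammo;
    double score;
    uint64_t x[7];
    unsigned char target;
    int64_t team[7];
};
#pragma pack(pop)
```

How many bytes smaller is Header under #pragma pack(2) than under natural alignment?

natural layout:
  hp at 0 (size 2, align 2) → ends 2
  pad 2 to align 4 for y
  y at 4 (size 4, align 4) → ends 8
  ammo at 8 (size 8, align 8) → ends 16
  score at 16 (size 8, align 8) → ends 24
  x at 24 (size 56, align 8) → ends 80
  target at 80 (size 1, align 1) → ends 81
  pad 7 to align 8 for team
  team at 88 (size 56, align 8) → ends 144
  total 144 bytes, alignment 8
packed(2) layout:
  hp at 0 (size 2, align 2) → ends 2
  y at 2 (size 4, align 2) → ends 6
  ammo at 6 (size 8, align 2) → ends 14
  score at 14 (size 8, align 2) → ends 22
  x at 22 (size 56, align 2) → ends 78
  target at 78 (size 1, align 1) → ends 79
  pad 1 to align 2 for team
  team at 80 (size 56, align 2) → ends 136
  total 136 bytes, alignment 2
144 − 136 = 8

8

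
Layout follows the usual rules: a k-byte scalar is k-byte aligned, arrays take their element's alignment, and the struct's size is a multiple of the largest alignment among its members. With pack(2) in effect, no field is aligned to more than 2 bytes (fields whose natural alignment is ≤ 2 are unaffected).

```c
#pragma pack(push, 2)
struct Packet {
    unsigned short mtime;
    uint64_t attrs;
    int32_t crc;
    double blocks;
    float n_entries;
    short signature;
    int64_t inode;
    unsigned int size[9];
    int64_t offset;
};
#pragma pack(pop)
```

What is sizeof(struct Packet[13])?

@0: mtime [2B, align 2] → 2
@2: attrs [8B, align 2] → 10
@10: crc [4B, align 2] → 14
@14: blocks [8B, align 2] → 22
@22: n_entries [4B, align 2] → 26
@26: signature [2B, align 2] → 28
@28: inode [8B, align 2] → 36
@36: size [36B, align 2] → 72
@72: offset [8B, align 2] → 80
size 80, align 2
array of 13: 13 × 80 = 1040

1040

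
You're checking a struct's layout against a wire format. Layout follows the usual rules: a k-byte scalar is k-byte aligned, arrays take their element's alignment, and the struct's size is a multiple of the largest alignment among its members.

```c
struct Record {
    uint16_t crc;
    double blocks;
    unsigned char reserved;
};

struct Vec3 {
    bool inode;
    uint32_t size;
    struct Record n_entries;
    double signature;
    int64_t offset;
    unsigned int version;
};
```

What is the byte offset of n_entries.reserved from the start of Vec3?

24

Record: crc at 0 (size 2, align 2) → ends 2; pad 6 to align 8 for blocks; blocks at 8 (size 8, align 8) → ends 16; reserved at 16 (size 1, align 1) → ends 17; tail pad 7 to reach multiple of 8; total 24 bytes, alignment 8
inode at 0 (size 1, align 1) → ends 1
pad 3 to align 4 for size
size at 4 (size 4, align 4) → ends 8
n_entries at 8 (size 24, align 8) → ends 32
within Record: reserved at 16
8 + 16 = 24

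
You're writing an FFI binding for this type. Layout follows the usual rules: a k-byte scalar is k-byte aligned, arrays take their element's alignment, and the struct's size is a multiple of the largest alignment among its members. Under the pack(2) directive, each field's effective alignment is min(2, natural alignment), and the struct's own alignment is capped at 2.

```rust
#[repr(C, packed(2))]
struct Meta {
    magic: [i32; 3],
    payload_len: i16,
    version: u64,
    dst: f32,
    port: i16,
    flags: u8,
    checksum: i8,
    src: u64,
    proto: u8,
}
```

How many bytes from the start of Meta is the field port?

26

@0: magic [12B, align 2] → 12
@12: payload_len [2B, align 2] → 14
@14: version [8B, align 2] → 22
@22: dst [4B, align 2] → 26
@26: port [2B, align 2] → 28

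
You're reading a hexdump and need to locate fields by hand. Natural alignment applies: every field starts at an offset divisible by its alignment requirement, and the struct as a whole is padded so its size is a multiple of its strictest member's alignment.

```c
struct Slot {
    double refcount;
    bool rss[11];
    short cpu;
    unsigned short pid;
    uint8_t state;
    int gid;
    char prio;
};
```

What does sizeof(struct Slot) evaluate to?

40

0..8  refcount  (8B, 8-aligned)
8..19  rss  (11B, 1-aligned)
19..20  -- padding (1B)
20..22  cpu  (2B, 2-aligned)
22..24  pid  (2B, 2-aligned)
24..25  state  (1B, 1-aligned)
25..28  -- padding (3B)
28..32  gid  (4B, 4-aligned)
32..33  prio  (1B, 1-aligned)
33..40  -- tail padding (7B)
sizeof = 40, alignof = 8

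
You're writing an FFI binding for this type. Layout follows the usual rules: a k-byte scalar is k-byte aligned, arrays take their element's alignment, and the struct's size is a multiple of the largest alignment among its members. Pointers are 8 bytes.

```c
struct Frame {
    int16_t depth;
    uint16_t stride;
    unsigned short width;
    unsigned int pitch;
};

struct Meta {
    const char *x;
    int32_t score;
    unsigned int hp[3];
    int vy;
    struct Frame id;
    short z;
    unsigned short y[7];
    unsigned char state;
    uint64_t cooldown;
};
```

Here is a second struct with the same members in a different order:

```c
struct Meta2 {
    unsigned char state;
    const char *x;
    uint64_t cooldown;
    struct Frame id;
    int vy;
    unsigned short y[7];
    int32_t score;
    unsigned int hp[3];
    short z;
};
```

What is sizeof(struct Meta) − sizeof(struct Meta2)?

-8

Frame: depth at 0 (size 2, align 2) → ends 2; stride at 2 (size 2, align 2) → ends 4; width at 4 (size 2, align 2) → ends 6; pad 2 to align 4 for pitch; pitch at 8 (size 4, align 4) → ends 12; total 12 bytes, alignment 4
x at 0 (size 8, align 8) → ends 8
score at 8 (size 4, align 4) → ends 12
hp at 12 (size 12, align 4) → ends 24
vy at 24 (size 4, align 4) → ends 28
id at 28 (size 12, align 4) → ends 40
z at 40 (size 2, align 2) → ends 42
y at 42 (size 14, align 2) → ends 56
state at 56 (size 1, align 1) → ends 57
pad 7 to align 8 for cooldown
cooldown at 64 (size 8, align 8) → ends 72
total 72 bytes, alignment 8
— Meta2 —
state at 0 (size 1, align 1) → ends 1
pad 7 to align 8 for x
x at 8 (size 8, align 8) → ends 16
cooldown at 16 (size 8, align 8) → ends 24
id at 24 (size 12, align 4) → ends 36
vy at 36 (size 4, align 4) → ends 40
y at 40 (size 14, align 2) → ends 54
pad 2 to align 4 for score
score at 56 (size 4, align 4) → ends 60
hp at 60 (size 12, align 4) → ends 72
z at 72 (size 2, align 2) → ends 74
tail pad 6 to reach multiple of 8
total 80 bytes, alignment 8
72 − 80 = -8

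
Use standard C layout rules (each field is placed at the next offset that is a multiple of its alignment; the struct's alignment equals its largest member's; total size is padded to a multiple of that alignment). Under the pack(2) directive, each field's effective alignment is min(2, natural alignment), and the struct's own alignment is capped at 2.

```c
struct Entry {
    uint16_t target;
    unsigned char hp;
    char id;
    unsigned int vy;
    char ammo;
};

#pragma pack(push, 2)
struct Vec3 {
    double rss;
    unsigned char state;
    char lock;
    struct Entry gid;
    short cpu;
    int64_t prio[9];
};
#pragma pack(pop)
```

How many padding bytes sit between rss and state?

Entry: 0..2  target  (2B, 2-aligned); 2..3  hp  (1B, 1-aligned); 3..4  id  (1B, 1-aligned); 4..8  vy  (4B, 4-aligned); 8..9  ammo  (1B, 1-aligned); 9..12  -- tail padding (3B); sizeof = 12, alignof = 4
0..8  rss  (8B, 2-aligned)
8..9  state  (1B, 1-aligned)

0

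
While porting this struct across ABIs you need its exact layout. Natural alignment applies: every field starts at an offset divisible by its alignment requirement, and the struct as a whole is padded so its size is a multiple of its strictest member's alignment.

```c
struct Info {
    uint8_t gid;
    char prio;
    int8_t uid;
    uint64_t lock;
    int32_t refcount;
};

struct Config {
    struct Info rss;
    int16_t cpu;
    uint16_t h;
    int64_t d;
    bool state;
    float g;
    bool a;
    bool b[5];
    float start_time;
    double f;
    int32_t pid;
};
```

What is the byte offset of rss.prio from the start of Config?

Info: gid at 0 (size 1, align 1) → ends 1; prio at 1 (size 1, align 1) → ends 2; uid at 2 (size 1, align 1) → ends 3; pad 5 to align 8 for lock; lock at 8 (size 8, align 8) → ends 16; refcount at 16 (size 4, align 4) → ends 20; tail pad 4 to reach multiple of 8; total 24 bytes, alignment 8
rss at 0 (size 24, align 8) → ends 24
within Info: prio at 1
0 + 1 = 1

1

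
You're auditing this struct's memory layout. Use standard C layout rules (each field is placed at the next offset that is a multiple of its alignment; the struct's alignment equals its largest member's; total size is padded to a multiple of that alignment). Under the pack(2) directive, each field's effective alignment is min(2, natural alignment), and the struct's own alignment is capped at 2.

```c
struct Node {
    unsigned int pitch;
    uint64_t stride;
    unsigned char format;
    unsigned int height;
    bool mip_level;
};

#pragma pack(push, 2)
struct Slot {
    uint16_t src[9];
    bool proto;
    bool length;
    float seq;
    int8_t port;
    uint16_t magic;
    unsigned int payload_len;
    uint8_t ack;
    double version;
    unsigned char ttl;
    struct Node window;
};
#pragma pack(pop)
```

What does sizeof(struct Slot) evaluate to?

76 bytes

Node: @0: pitch [4B, align 4] → 4; +4 pad (align 8); @8: stride [8B, align 8] → 16; @16: format [1B, align 1] → 17; +3 pad (align 4); @20: height [4B, align 4] → 24; @24: mip_level [1B, align 1] → 25; +7 tail pad (align 8); size 32, align 8
@0: src [18B, align 2] → 18
@18: proto [1B, align 1] → 19
@19: length [1B, align 1] → 20
@20: seq [4B, align 2] → 24
@24: port [1B, align 1] → 25
+1 pad (align 2)
@26: magic [2B, align 2] → 28
@28: payload_len [4B, align 2] → 32
@32: ack [1B, align 1] → 33
+1 pad (align 2)
@34: version [8B, align 2] → 42
@42: ttl [1B, align 1] → 43
+1 pad (align 2)
@44: window [32B, align 2] → 76
size 76, align 2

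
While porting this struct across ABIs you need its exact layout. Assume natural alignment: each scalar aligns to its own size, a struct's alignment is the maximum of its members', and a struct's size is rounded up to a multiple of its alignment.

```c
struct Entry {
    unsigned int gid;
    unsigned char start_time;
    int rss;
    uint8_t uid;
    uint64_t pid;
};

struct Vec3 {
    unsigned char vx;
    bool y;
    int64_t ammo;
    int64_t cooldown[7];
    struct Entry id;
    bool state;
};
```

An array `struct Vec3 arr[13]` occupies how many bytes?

Entry: gid at 0 (size 4, align 4) → ends 4; start_time at 4 (size 1, align 1) → ends 5; pad 3 to align 4 for rss; rss at 8 (size 4, align 4) → ends 12; uid at 12 (size 1, align 1) → ends 13; pad 3 to align 8 for pid; pid at 16 (size 8, align 8) → ends 24; total 24 bytes, alignment 8
vx at 0 (size 1, align 1) → ends 1
y at 1 (size 1, align 1) → ends 2
pad 6 to align 8 for ammo
ammo at 8 (size 8, align 8) → ends 16
cooldown at 16 (size 56, align 8) → ends 72
id at 72 (size 24, align 8) → ends 96
state at 96 (size 1, align 1) → ends 97
tail pad 7 to reach multiple of 8
total 104 bytes, alignment 8
array of 13: 13 × 104 = 1352

1352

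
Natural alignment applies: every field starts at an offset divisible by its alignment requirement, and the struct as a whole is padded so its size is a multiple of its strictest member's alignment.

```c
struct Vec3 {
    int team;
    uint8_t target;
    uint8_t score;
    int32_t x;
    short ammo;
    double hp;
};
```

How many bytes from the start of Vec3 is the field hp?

team at 0 (size 4, align 4) → ends 4
target at 4 (size 1, align 1) → ends 5
score at 5 (size 1, align 1) → ends 6
pad 2 to align 4 for x
x at 8 (size 4, align 4) → ends 12
ammo at 12 (size 2, align 2) → ends 14
pad 2 to align 8 for hp
hp at 16 (size 8, align 8) → ends 24

16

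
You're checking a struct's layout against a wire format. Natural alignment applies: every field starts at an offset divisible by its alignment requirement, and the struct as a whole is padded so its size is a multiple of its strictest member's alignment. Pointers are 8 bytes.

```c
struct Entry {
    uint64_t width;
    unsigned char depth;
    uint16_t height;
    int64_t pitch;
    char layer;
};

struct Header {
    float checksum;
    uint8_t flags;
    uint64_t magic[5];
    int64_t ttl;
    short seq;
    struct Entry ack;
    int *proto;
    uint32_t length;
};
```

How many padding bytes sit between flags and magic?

Entry: 0..8  width  (8B, 8-aligned); 8..9  depth  (1B, 1-aligned); 9..10  -- padding (1B); 10..12  height  (2B, 2-aligned); 12..16  -- padding (4B); 16..24  pitch  (8B, 8-aligned); 24..25  layer  (1B, 1-aligned); 25..32  -- tail padding (7B); sizeof = 32, alignof = 8
0..4  checksum  (4B, 4-aligned)
4..5  flags  (1B, 1-aligned)
5..8  -- padding (3B)
8..48  magic  (40B, 8-aligned)

3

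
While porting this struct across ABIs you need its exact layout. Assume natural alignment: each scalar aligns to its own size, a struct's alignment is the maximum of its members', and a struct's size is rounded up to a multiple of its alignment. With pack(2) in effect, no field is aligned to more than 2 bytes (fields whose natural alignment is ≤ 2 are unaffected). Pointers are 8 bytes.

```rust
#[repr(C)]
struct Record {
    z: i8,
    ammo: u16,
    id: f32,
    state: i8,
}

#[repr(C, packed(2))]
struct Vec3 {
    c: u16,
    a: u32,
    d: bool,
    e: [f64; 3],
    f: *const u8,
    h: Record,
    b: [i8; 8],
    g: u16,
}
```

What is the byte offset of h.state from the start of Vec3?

Record: @0: z [1B, align 1] → 1; +1 pad (align 2); @2: ammo [2B, align 2] → 4; @4: id [4B, align 4] → 8; @8: state [1B, align 1] → 9; +3 tail pad (align 4); size 12, align 4
@0: c [2B, align 2] → 2
@2: a [4B, align 2] → 6
@6: d [1B, align 1] → 7
+1 pad (align 2)
@8: e [24B, align 2] → 32
@32: f [8B, align 2] → 40
@40: h [12B, align 2] → 52
within Record: state at 8
40 + 8 = 48

48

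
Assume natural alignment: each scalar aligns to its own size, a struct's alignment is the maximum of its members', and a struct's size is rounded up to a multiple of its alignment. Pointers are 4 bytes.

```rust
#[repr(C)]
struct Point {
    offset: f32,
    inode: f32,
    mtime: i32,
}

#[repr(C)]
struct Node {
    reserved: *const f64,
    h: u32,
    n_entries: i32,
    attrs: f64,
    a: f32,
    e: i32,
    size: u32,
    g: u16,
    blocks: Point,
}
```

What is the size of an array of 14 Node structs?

784

Point: offset at 0 (size 4, align 4) → ends 4; inode at 4 (size 4, align 4) → ends 8; mtime at 8 (size 4, align 4) → ends 12; total 12 bytes, alignment 4
reserved at 0 (size 4, align 4) → ends 4
h at 4 (size 4, align 4) → ends 8
n_entries at 8 (size 4, align 4) → ends 12
pad 4 to align 8 for attrs
attrs at 16 (size 8, align 8) → ends 24
a at 24 (size 4, align 4) → ends 28
e at 28 (size 4, align 4) → ends 32
size at 32 (size 4, align 4) → ends 36
g at 36 (size 2, align 2) → ends 38
pad 2 to align 4 for blocks
blocks at 40 (size 12, align 4) → ends 52
tail pad 4 to reach multiple of 8
total 56 bytes, alignment 8
array of 14: 14 × 56 = 784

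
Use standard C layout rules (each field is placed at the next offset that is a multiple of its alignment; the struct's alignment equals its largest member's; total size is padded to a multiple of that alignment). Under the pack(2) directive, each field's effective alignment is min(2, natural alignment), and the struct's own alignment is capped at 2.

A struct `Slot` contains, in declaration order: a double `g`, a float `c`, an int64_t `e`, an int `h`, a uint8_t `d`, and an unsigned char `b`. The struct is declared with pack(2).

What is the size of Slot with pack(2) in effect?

g at 0 (size 8, align 2) → ends 8
c at 8 (size 4, align 2) → ends 12
e at 12 (size 8, align 2) → ends 20
h at 20 (size 4, align 2) → ends 24
d at 24 (size 1, align 1) → ends 25
b at 25 (size 1, align 1) → ends 26
total 26 bytes, alignment 2

26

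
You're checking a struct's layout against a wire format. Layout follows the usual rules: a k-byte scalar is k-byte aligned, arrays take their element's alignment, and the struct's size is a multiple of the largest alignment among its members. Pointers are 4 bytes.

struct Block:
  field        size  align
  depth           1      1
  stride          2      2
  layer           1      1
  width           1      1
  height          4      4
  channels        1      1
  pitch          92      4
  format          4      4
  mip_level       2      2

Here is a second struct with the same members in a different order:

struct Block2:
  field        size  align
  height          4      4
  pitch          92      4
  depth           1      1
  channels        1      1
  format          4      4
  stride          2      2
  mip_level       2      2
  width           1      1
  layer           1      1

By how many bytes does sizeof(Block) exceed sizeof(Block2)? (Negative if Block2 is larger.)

depth at 0 (size 1, align 1) → ends 1
pad 1 to align 2 for stride
stride at 2 (size 2, align 2) → ends 4
layer at 4 (size 1, align 1) → ends 5
width at 5 (size 1, align 1) → ends 6
pad 2 to align 4 for height
height at 8 (size 4, align 4) → ends 12
channels at 12 (size 1, align 1) → ends 13
pad 3 to align 4 for pitch
pitch at 16 (size 92, align 4) → ends 108
format at 108 (size 4, align 4) → ends 112
mip_level at 112 (size 2, align 2) → ends 114
tail pad 2 to reach multiple of 4
total 116 bytes, alignment 4
— Block2 —
height at 0 (size 4, align 4) → ends 4
pitch at 4 (size 92, align 4) → ends 96
depth at 96 (size 1, align 1) → ends 97
channels at 97 (size 1, align 1) → ends 98
pad 2 to align 4 for format
format at 100 (size 4, align 4) → ends 104
stride at 104 (size 2, align 2) → ends 106
mip_level at 106 (size 2, align 2) → ends 108
width at 108 (size 1, align 1) → ends 109
layer at 109 (size 1, align 1) → ends 110
tail pad 2 to reach multiple of 4
total 112 bytes, alignment 4
116 − 112 = 4

4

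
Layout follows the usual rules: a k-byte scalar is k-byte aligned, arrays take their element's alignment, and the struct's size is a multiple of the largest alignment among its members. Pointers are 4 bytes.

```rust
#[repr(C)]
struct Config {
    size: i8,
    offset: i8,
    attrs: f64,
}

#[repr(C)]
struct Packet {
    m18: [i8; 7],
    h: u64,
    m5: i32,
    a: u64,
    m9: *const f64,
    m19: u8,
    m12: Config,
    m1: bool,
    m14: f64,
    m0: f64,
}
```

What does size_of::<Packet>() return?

Config: size at 0 (size 1, align 1) → ends 1; offset at 1 (size 1, align 1) → ends 2; pad 6 to align 8 for attrs; attrs at 8 (size 8, align 8) → ends 16; total 16 bytes, alignment 8
m18 at 0 (size 7, align 1) → ends 7
pad 1 to align 8 for h
h at 8 (size 8, align 8) → ends 16
m5 at 16 (size 4, align 4) → ends 20
pad 4 to align 8 for a
a at 24 (size 8, align 8) → ends 32
m9 at 32 (size 4, align 4) → ends 36
m19 at 36 (size 1, align 1) → ends 37
pad 3 to align 8 for m12
m12 at 40 (size 16, align 8) → ends 56
m1 at 56 (size 1, align 1) → ends 57
pad 7 to align 8 for m14
m14 at 64 (size 8, align 8) → ends 72
m0 at 72 (size 8, align 8) → ends 80
total 80 bytes, alignment 8

80 bytes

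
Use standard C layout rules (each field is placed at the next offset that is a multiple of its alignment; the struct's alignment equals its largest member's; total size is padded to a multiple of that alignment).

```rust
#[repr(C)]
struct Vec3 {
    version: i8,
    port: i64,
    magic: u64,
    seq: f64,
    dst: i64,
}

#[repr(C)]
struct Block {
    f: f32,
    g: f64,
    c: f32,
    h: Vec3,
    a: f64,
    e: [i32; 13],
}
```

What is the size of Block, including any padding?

128 bytes

Vec3: 0..1  version  (1B, 1-aligned); 1..8  -- padding (7B); 8..16  port  (8B, 8-aligned); 16..24  magic  (8B, 8-aligned); 24..32  seq  (8B, 8-aligned); 32..40  dst  (8B, 8-aligned); sizeof = 40, alignof = 8
0..4  f  (4B, 4-aligned)
4..8  -- padding (4B)
8..16  g  (8B, 8-aligned)
16..20  c  (4B, 4-aligned)
20..24  -- padding (4B)
24..64  h  (40B, 8-aligned)
64..72  a  (8B, 8-aligned)
72..124  e  (52B, 4-aligned)
124..128  -- tail padding (4B)
sizeof = 128, alignof = 8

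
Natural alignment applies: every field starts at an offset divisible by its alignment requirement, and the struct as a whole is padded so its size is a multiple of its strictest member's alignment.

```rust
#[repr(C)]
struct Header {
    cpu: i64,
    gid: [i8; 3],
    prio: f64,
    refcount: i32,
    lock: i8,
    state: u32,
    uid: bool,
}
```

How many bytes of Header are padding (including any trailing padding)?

@0: cpu [8B, align 8] → 8
@8: gid [3B, align 1] → 11
+5 pad (align 8)
@16: prio [8B, align 8] → 24
@24: refcount [4B, align 4] → 28
@28: lock [1B, align 1] → 29
+3 pad (align 4)
@32: state [4B, align 4] → 36
@36: uid [1B, align 1] → 37
+3 tail pad (align 8)
size 40, align 8
data bytes 29, size 40 → padding 11

11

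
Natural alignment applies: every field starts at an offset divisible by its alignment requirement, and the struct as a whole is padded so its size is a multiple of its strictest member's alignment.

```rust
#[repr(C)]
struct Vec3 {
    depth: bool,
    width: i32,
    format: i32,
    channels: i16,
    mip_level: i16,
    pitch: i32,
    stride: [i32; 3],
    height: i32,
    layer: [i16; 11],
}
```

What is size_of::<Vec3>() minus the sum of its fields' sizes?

5

@0: depth [1B, align 1] → 1
+3 pad (align 4)
@4: width [4B, align 4] → 8
@8: format [4B, align 4] → 12
@12: channels [2B, align 2] → 14
@14: mip_level [2B, align 2] → 16
@16: pitch [4B, align 4] → 20
@20: stride [12B, align 4] → 32
@32: height [4B, align 4] → 36
@36: layer [22B, align 2] → 58
+2 tail pad (align 4)
size 60, align 4
data bytes 55, size 60 → padding 5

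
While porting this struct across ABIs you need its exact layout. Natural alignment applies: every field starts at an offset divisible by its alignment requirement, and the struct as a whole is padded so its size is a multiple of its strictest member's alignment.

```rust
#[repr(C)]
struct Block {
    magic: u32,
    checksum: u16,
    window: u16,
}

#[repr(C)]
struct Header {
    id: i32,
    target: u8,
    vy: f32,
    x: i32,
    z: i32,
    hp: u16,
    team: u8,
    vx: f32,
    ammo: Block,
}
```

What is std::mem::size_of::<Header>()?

36

Block: 0..4  magic  (4B, 4-aligned); 4..6  checksum  (2B, 2-aligned); 6..8  window  (2B, 2-aligned); sizeof = 8, alignof = 4
0..4  id  (4B, 4-aligned)
4..5  target  (1B, 1-aligned)
5..8  -- padding (3B)
8..12  vy  (4B, 4-aligned)
12..16  x  (4B, 4-aligned)
16..20  z  (4B, 4-aligned)
20..22  hp  (2B, 2-aligned)
22..23  team  (1B, 1-aligned)
23..24  -- padding (1B)
24..28  vx  (4B, 4-aligned)
28..36  ammo  (8B, 4-aligned)
sizeof = 36, alignof = 4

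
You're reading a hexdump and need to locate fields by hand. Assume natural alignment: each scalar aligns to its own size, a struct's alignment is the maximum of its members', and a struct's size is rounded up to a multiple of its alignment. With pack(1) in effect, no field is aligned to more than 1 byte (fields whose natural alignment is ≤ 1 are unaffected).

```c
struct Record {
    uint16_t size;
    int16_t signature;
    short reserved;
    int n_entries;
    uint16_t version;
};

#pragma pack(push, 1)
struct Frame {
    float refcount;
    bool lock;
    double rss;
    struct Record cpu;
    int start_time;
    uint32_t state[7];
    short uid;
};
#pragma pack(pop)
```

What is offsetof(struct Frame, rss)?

5

Record: @0: size [2B, align 2] → 2; @2: signature [2B, align 2] → 4; @4: reserved [2B, align 2] → 6; +2 pad (align 4); @8: n_entries [4B, align 4] → 12; @12: version [2B, align 2] → 14; +2 tail pad (align 4); size 16, align 4
@0: refcount [4B, align 1] → 4
@4: lock [1B, align 1] → 5
@5: rss [8B, align 1] → 13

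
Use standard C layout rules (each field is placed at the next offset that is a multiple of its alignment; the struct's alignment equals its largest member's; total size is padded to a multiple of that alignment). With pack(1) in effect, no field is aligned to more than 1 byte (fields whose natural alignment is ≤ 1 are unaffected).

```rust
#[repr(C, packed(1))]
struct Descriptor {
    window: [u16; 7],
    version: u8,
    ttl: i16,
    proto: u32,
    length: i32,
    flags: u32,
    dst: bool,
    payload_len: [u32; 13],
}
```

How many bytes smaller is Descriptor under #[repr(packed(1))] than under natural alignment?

natural layout:
  @0: window [14B, align 2] → 14
  @14: version [1B, align 1] → 15
  +1 pad (align 2)
  @16: ttl [2B, align 2] → 18
  +2 pad (align 4)
  @20: proto [4B, align 4] → 24
  @24: length [4B, align 4] → 28
  @28: flags [4B, align 4] → 32
  @32: dst [1B, align 1] → 33
  +3 pad (align 4)
  @36: payload_len [52B, align 4] → 88
  size 88, align 4
packed(1) layout:
  @0: window [14B, align 1] → 14
  @14: version [1B, align 1] → 15
  @15: ttl [2B, align 1] → 17
  @17: proto [4B, align 1] → 21
  @21: length [4B, align 1] → 25
  @25: flags [4B, align 1] → 29
  @29: dst [1B, align 1] → 30
  @30: payload_len [52B, align 1] → 82
  size 82, align 1
88 − 82 = 6

6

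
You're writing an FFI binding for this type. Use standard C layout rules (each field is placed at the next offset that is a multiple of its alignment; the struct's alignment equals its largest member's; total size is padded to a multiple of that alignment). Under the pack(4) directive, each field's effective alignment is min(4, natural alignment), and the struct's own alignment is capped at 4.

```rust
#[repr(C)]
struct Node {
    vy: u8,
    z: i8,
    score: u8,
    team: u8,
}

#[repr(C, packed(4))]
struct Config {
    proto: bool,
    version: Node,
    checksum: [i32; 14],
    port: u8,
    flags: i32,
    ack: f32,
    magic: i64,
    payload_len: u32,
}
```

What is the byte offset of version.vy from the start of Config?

1

Node: 0..1  vy  (1B, 1-aligned); 1..2  z  (1B, 1-aligned); 2..3  score  (1B, 1-aligned); 3..4  team  (1B, 1-aligned); sizeof = 4, alignof = 1
0..1  proto  (1B, 1-aligned)
1..5  version  (4B, 1-aligned)
within Node: vy at 0
1 + 0 = 1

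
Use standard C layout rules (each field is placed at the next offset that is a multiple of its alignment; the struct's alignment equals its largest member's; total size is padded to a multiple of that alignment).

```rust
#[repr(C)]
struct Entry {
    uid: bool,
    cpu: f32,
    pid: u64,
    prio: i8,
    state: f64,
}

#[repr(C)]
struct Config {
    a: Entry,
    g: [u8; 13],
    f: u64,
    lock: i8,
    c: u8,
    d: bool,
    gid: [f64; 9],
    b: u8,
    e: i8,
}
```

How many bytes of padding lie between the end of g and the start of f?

3

Entry: 0..1  uid  (1B, 1-aligned); 1..4  -- padding (3B); 4..8  cpu  (4B, 4-aligned); 8..16  pid  (8B, 8-aligned); 16..17  prio  (1B, 1-aligned); 17..24  -- padding (7B); 24..32  state  (8B, 8-aligned); sizeof = 32, alignof = 8
0..32  a  (32B, 8-aligned)
32..45  g  (13B, 1-aligned)
45..48  -- padding (3B)
48..56  f  (8B, 8-aligned)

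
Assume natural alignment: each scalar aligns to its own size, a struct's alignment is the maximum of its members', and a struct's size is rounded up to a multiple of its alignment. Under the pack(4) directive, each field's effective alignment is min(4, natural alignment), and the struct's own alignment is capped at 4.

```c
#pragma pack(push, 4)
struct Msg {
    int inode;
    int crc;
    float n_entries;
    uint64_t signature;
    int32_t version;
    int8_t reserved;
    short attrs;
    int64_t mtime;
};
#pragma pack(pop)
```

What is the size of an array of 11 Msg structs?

inode at 0 (size 4, align 4) → ends 4
crc at 4 (size 4, align 4) → ends 8
n_entries at 8 (size 4, align 4) → ends 12
signature at 12 (size 8, align 4) → ends 20
version at 20 (size 4, align 4) → ends 24
reserved at 24 (size 1, align 1) → ends 25
pad 1 to align 2 for attrs
attrs at 26 (size 2, align 2) → ends 28
mtime at 28 (size 8, align 4) → ends 36
total 36 bytes, alignment 4
array of 11: 11 × 36 = 396

396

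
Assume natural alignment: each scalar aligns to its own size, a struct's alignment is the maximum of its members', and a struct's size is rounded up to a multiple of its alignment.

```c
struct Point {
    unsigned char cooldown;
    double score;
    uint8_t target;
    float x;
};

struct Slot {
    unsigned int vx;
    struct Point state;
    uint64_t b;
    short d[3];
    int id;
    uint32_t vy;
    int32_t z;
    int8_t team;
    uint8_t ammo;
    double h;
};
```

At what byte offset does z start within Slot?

56

Point: 0..1  cooldown  (1B, 1-aligned); 1..8  -- padding (7B); 8..16  score  (8B, 8-aligned); 16..17  target  (1B, 1-aligned); 17..20  -- padding (3B); 20..24  x  (4B, 4-aligned); sizeof = 24, alignof = 8
0..4  vx  (4B, 4-aligned)
4..8  -- padding (4B)
8..32  state  (24B, 8-aligned)
32..40  b  (8B, 8-aligned)
40..46  d  (6B, 2-aligned)
46..48  -- padding (2B)
48..52  id  (4B, 4-aligned)
52..56  vy  (4B, 4-aligned)
56..60  z  (4B, 4-aligned)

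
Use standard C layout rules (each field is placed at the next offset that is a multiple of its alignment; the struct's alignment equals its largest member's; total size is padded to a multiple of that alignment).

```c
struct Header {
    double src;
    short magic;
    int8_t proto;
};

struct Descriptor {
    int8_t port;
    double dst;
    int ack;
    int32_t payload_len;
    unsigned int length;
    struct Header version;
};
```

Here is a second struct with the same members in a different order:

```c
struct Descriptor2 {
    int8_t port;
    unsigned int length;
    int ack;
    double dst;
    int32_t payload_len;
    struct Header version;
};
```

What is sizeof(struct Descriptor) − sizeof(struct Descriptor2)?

Header: src at 0 (size 8, align 8) → ends 8; magic at 8 (size 2, align 2) → ends 10; proto at 10 (size 1, align 1) → ends 11; tail pad 5 to reach multiple of 8; total 16 bytes, alignment 8
port at 0 (size 1, align 1) → ends 1
pad 7 to align 8 for dst
dst at 8 (size 8, align 8) → ends 16
ack at 16 (size 4, align 4) → ends 20
payload_len at 20 (size 4, align 4) → ends 24
length at 24 (size 4, align 4) → ends 28
pad 4 to align 8 for version
version at 32 (size 16, align 8) → ends 48
total 48 bytes, alignment 8
— Descriptor2 —
port at 0 (size 1, align 1) → ends 1
pad 3 to align 4 for length
length at 4 (size 4, align 4) → ends 8
ack at 8 (size 4, align 4) → ends 12
pad 4 to align 8 for dst
dst at 16 (size 8, align 8) → ends 24
payload_len at 24 (size 4, align 4) → ends 28
pad 4 to align 8 for version
version at 32 (size 16, align 8) → ends 48
total 48 bytes, alignment 8
48 − 48 = 0

0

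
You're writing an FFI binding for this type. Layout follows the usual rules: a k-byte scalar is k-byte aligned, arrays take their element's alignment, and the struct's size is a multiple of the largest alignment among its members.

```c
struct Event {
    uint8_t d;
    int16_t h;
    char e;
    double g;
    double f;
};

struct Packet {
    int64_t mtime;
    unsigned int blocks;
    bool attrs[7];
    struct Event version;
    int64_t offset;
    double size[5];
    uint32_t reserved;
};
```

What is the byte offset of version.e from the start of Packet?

28

Event: d at 0 (size 1, align 1) → ends 1; pad 1 to align 2 for h; h at 2 (size 2, align 2) → ends 4; e at 4 (size 1, align 1) → ends 5; pad 3 to align 8 for g; g at 8 (size 8, align 8) → ends 16; f at 16 (size 8, align 8) → ends 24; total 24 bytes, alignment 8
mtime at 0 (size 8, align 8) → ends 8
blocks at 8 (size 4, align 4) → ends 12
attrs at 12 (size 7, align 1) → ends 19
pad 5 to align 8 for version
version at 24 (size 24, align 8) → ends 48
within Event: e at 4
24 + 4 = 28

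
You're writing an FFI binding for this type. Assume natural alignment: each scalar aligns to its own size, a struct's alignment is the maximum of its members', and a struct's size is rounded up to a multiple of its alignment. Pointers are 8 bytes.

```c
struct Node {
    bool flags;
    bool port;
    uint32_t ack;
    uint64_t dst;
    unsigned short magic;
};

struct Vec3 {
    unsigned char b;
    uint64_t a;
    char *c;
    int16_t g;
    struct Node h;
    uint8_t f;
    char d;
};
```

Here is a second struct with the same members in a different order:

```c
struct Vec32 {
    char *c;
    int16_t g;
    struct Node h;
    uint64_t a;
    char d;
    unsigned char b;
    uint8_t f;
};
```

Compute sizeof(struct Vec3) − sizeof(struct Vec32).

Node: flags at 0 (size 1, align 1) → ends 1; port at 1 (size 1, align 1) → ends 2; pad 2 to align 4 for ack; ack at 4 (size 4, align 4) → ends 8; dst at 8 (size 8, align 8) → ends 16; magic at 16 (size 2, align 2) → ends 18; tail pad 6 to reach multiple of 8; total 24 bytes, alignment 8
b at 0 (size 1, align 1) → ends 1
pad 7 to align 8 for a
a at 8 (size 8, align 8) → ends 16
c at 16 (size 8, align 8) → ends 24
g at 24 (size 2, align 2) → ends 26
pad 6 to align 8 for h
h at 32 (size 24, align 8) → ends 56
f at 56 (size 1, align 1) → ends 57
d at 57 (size 1, align 1) → ends 58
tail pad 6 to reach multiple of 8
total 64 bytes, alignment 8
— Vec32 —
c at 0 (size 8, align 8) → ends 8
g at 8 (size 2, align 2) → ends 10
pad 6 to align 8 for h
h at 16 (size 24, align 8) → ends 40
a at 40 (size 8, align 8) → ends 48
d at 48 (size 1, align 1) → ends 49
b at 49 (size 1, align 1) → ends 50
f at 50 (size 1, align 1) → ends 51
tail pad 5 to reach multiple of 8
total 56 bytes, alignment 8
64 − 56 = 8

8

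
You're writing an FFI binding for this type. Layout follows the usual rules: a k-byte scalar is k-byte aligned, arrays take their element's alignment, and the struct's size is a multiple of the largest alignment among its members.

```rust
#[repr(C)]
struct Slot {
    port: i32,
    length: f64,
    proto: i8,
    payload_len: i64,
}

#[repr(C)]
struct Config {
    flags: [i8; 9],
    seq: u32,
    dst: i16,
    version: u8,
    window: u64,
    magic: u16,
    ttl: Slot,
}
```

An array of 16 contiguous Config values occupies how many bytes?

1152

Slot: port at 0 (size 4, align 4) → ends 4; pad 4 to align 8 for length; length at 8 (size 8, align 8) → ends 16; proto at 16 (size 1, align 1) → ends 17; pad 7 to align 8 for payload_len; payload_len at 24 (size 8, align 8) → ends 32; total 32 bytes, alignment 8
flags at 0 (size 9, align 1) → ends 9
pad 3 to align 4 for seq
seq at 12 (size 4, align 4) → ends 16
dst at 16 (size 2, align 2) → ends 18
version at 18 (size 1, align 1) → ends 19
pad 5 to align 8 for window
window at 24 (size 8, align 8) → ends 32
magic at 32 (size 2, align 2) → ends 34
pad 6 to align 8 for ttl
ttl at 40 (size 32, align 8) → ends 72
total 72 bytes, alignment 8
array of 16: 16 × 72 = 1152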